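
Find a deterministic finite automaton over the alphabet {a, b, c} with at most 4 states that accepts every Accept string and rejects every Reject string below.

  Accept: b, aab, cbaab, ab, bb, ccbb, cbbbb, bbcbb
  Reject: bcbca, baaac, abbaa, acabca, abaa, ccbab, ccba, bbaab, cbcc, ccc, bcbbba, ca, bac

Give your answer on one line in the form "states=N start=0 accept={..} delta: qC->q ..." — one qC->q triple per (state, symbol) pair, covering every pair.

Grow the machine one transition at a time. Run the examples from 0; the earliest place one falls off (shortest prefix, ties alphabetical) gets sent to the lowest-numbered state that keeps every Accept/Reject pair distinguishable — a pair clashes when both reach the same state with identical unread suffix — and to a fresh state only if none does.
a: 0a undefined. 0a->0: ok.
b: 0b undefined. 0b->0: no, b/abbaa meet in 0. Open state 1: 0b->1.
c: 0c undefined. 0c->0: ok.
ba: 1a undefined. 1a->0: no, b/ccbab meet in 1. 1a->1: no, b/abaa meet in 1. Open state 2: 1a->2.
bb: 1b undefined. 1b->0: no, b/bbaab meet in 1. 1b->1: no, cbaab/bbaab meet in 2 with "ab" left. 1b->2: no, bb/ccba meet in 2. Open state 3: 1b->3.
bc: 1c undefined. 1c->0: ok.
baa: 2a undefined. 2a->0: ok.
bac: 2c undefined. 2c->0: ok.
bba: 3a undefined. 3a->0: no, b/bbaab meet in 1. 3a->1: ok.
bbc: 3c undefined. 3c->0: ok.
cbbb: 3b undefined. 3b->0: ok.
bbaab: 2b undefined. 2b->0: ok.
All examples now run through 4 states with every (state, symbol) defined. Accept strings end in {1,3}, Reject strings end in {0,2}; accept={1,3}.

states=4 start=0 accept={1,3} delta: 0a->0 0b->1 0c->0 1a->2 1b->3 1c->0 2a->0 2b->0 2c->0 3a->1 3b->0 3c->0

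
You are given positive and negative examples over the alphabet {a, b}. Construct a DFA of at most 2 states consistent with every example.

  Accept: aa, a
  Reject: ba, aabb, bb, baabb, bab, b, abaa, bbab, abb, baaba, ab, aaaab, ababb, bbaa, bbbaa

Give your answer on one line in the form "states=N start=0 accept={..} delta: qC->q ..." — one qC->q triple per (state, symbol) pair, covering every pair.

Fold the examples into a partial DFA from state 0: repeatedly fix the first undefined (state, symbol) met by the shortest-then-alphabetical prefix, trying targets in increasing order and rejecting any under which an Accept and a Reject string meet in one state with the same remainder; add a state when all current targets are rejected. Accepting states are where Accept strings end.
a: 0a undefined. 0a->0: ok.
b: 0b undefined. 0b->0: no, aa/ba meet in 0. Open state 1: 0b->1.
ba: 1a undefined. 1a->0: no, aa/ba meet in 0. 1a->1: ok.
bb: 1b undefined. 1b->0: no, aa/aabb meet in 0. 1b->1: ok.
All examples now run through 2 states with every (state, symbol) defined. Accept strings end in {0}, Reject strings end in {1}; accept={0}.

states=2 start=0 accept={0} delta: 0a->0 0b->1 1a->1 1b->1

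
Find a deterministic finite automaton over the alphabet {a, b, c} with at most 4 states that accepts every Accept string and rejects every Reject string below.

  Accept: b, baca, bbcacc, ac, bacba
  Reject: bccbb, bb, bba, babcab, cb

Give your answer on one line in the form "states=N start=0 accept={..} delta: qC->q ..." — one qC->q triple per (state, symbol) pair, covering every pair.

Grow the machine one transition at a time. Run the examples from 0; the earliest place one falls off (shortest prefix, ties alphabetical) gets sent to the lowest-numbered state that keeps every Accept/Reject pair distinguishable — a pair clashes when both reach the same state with identical unread suffix — and to a fresh state only if none does.
a: 0a undefined. 0a->0: ok.
b: 0b undefined. 0b->0: no, b/bb meet in 0. Open state 1: 0b->1.
c: 0c undefined. 0c->0: no, b/cb meet in 1. 0c->1: ok.
ba: 1a undefined. 1a->0: no, bacba/bba meet in 1 with "ba" left. 1a->1: ok.
bb: 1b undefined. 1b->0: ok.
bc: 1c undefined. 1c->0: no, b/bccbb meet in 1. 1c->1: no, b/bccbb meet in 1. Open state 2: 1c->2.
bcc: 2c undefined. 2c->0: no, bbcacc/bccbb meet in 0. 2c->1: no, b/bccbb meet in 1. 2c->2: ok.
baca: 2a undefined. 2a->0: no, baca/bb meet in 0. 2a->1: ok.
bacb: 2b undefined. 2b->0: no, b/bccbb meet in 1. 2b->1: ok.
All examples now run through 3 states with every (state, symbol) defined. Accept strings end in {1,2}, Reject strings end in {0}; accept={1,2}.

states=3 start=0 accept={1,2} delta: 0a->0 0b->1 0c->1 1a->1 1b->0 1c->2 2a->1 2b->1 2c->2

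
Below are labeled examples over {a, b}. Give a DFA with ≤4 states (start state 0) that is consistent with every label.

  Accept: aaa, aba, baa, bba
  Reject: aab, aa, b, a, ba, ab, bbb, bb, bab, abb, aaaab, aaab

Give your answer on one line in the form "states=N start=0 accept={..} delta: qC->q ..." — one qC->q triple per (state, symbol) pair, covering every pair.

Grow the machine one transition at a time. Run the examples from 0; the earliest place one falls off (shortest prefix, ties alphabetical) gets sent to the lowest-numbered state that keeps every Accept/Reject pair distinguishable — a pair clashes when both reach the same state with identical unread suffix — and to a fresh state only if none does.
a: 0a undefined. 0a->0: no, aaa/aa meet in 0. Open state 1: 0a->1.
b: 0b undefined. 0b->0: no, baa/aa meet in 1 with "a" left. 0b->1: ok.
aa: 1a undefined. 1a->0: no, aaa/aab meet in 1. 1a->1: no, aaa/aa meet in 1. Open state 2: 1a->2.
ab: 1b undefined. 1b->0: no, aba/b meet in 1. 1b->1: no, aba/aa meet in 2. 1b->2: ok.
aaa: 2a undefined. 2a->0: ok.
aab: 2b undefined. 2b->0: no, aaa/aab meet in 0. 2b->1: ok.
All examples now run through 3 states with every (state, symbol) defined. Accept strings end in {0}, Reject strings end in {1,2}; accept={0}.

states=3 start=0 accept={0} delta: 0a->1 0b->1 1a->2 1b->2 2a->0 2b->1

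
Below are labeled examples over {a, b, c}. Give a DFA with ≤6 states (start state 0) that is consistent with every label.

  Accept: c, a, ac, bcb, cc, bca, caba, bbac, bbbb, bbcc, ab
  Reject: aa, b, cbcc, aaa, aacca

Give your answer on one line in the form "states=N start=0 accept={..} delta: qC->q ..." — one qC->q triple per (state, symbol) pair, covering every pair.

states=4 start=0 accept={0,1} delta: 0a->1 0b->2 0c->0 1a->2 1b->0 1c->0 2a->2 2b->0 2c->3 3a->0 3b->0 3c->2

State merging on the prefix tree: take the shortest (then alphabetical) example prefix whose next move is undefined and point that move at state 0, else 1, else 2, ...; a target is out if some Accept/Reject pair would then sit in one state with the same input left (inseparable). If every existing state is out, open a new one.
a: 0a undefined. 0a->0: no, a/aa meet in 0. Open state 1: 0a->1.
b: 0b undefined. 0b->0: no, bbbb/b meet in 0. 0b->1: no, a/b meet in 1. Open state 2: 0b->2.
c: 0c undefined. 0c->0: ok.
aa: 1a undefined. 1a->0: no, c/aa meet in 0. 1a->1: no, a/aa meet in 1. 1a->2: ok.
ab: 1b undefined. 1b->0: ok.
ac: 1c undefined. 1c->0: ok.
bb: 2b undefined. 2b->0: ok.
bc: 2c undefined. 2c->0: no, c/cbcc meet in 0. 2c->1: no, c/cbcc meet in 0. 2c->2: no, bca/aaa meet in 2 with "a" left. Open state 3: 2c->3.
aaa: 2a undefined. 2a->0: no, c/aaa meet in 0. 2a->1: no, a/aaa meet in 1. 2a->2: ok.
bca: 3a undefined. 3a->0: ok.
bcb: 3b undefined. 3b->0: ok.
aacc: 3c undefined. 3c->0: no, c/cbcc meet in 0. 3c->1: no, a/cbcc meet in 1. 3c->2: ok.
All examples now run through 4 states with every (state, symbol) defined. Accept strings end in {0,1}, Reject strings end in {2}; accept={0,1}.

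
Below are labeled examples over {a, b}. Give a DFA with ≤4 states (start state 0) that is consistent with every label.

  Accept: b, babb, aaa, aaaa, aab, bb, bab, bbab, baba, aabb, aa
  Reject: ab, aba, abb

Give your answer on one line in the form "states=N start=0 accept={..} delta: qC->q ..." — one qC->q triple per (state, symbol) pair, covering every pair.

State merging on the prefix tree: take the shortest (then alphabetical) example prefix whose next move is undefined and point that move at state 0, else 1, else 2, ...; a target is out if some Accept/Reject pair would then sit in one state with the same input left (inseparable). If every existing state is out, open a new one.
a: 0a undefined. 0a->0: no, b/ab meet in 0 with "b" left. Open state 1: 0a->1.
b: 0b undefined. 0b->0: no, babb/abb meet in 1 with "bb" left. 0b->1: no, bb/ab meet in 1 with "b" left. Open state 2: 0b->2.
aa: 1a undefined. 1a->0: ok.
ab: 1b undefined. 1b->0: no, b/abb meet in 2. 1b->1: no, aaa/ab meet in 1. 1b->2: no, b/ab meet in 2. Open state 3: 1b->3.
ba: 2a undefined. 2a->0: ok.
bb: 2b undefined. 2b->0: no, bbab/ab meet in 3. 2b->1: ok.
aba: 3a undefined. 3a->0: no, aaaa/aba meet in 0. 3a->1: no, babb/aba meet in 1. 3a->2: no, b/aba meet in 2. 3a->3: ok.
abb: 3b undefined. 3b->0: no, aaaa/abb meet in 0. 3b->1: no, babb/abb meet in 1. 3b->2: no, b/abb meet in 2. 3b->3: ok.
All examples now run through 4 states with every (state, symbol) defined. Accept strings end in {0,1,2}, Reject strings end in {3}; accept={0,1,2}.

states=4 start=0 accept={0,1,2} delta: 0a->1 0b->2 1a->0 1b->3 2a->0 2b->1 3a->3 3b->3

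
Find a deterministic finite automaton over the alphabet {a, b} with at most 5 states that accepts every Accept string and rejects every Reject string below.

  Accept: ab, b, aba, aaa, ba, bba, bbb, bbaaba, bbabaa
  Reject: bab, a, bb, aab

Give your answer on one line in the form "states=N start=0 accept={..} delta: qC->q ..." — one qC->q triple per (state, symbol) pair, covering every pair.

states=3 start=0 accept={2} delta: 0a->1 0b->2 1a->2 1b->2 2a->2 2b->1

Fold the examples into a partial DFA from state 0: repeatedly fix the first undefined (state, symbol) met by the shortest-then-alphabetical prefix, trying targets in increasing order and rejecting any under which an Accept and a Reject string meet in one state with the same remainder; add a state when all current targets are rejected. Accepting states are where Accept strings end.
a: 0a undefined. 0a->0: no, ab/aab meet in 0 with "b" left. Open state 1: 0a->1.
b: 0b undefined. 0b->0: no, ab/bab meet in 1 with "b" left. 0b->1: no, ab/bb meet in 1 with "b" left. Open state 2: 0b->2.
aa: 1a undefined. 1a->0: no, b/aab meet in 2. 1a->1: no, ab/aab meet in 1 with "b" left. 1a->2: ok.
ab: 1b undefined. 1b->0: no, aba/a meet in 1. 1b->1: no, ab/a meet in 1. 1b->2: ok.
ba: 2a undefined. 2a->0: no, ab/bab meet in 2. 2a->1: no, ab/bab meet in 2. 2a->2: ok.
bb: 2b undefined. 2b->0: no, bba/a meet in 1. 2b->1: ok.
All examples now run through 3 states with every (state, symbol) defined. Accept strings end in {2}, Reject strings end in {1}; accept={2}.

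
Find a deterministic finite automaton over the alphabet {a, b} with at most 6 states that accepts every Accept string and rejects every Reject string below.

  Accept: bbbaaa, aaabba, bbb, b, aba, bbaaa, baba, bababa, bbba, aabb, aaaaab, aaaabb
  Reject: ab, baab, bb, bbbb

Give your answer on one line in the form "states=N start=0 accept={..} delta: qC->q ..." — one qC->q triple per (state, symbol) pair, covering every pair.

states=5 start=0 accept={1,2,3,4} delta: 0a->1 0b->1 1a->2 1b->0 2a->3 2b->0 3a->4 3b->0 4a->0 4b->0

Grow the machine one transition at a time. Run the examples from 0; the earliest place one falls off (shortest prefix, ties alphabetical) gets sent to the lowest-numbered state that keeps every Accept/Reject pair distinguishable — a pair clashes when both reach the same state with identical unread suffix — and to a fresh state only if none does.
a: 0a undefined. 0a->0: no, b/ab meet in 0 with "b" left. Open state 1: 0a->1.
b: 0b undefined. 0b->0: no, bbb/bb meet in 0. 0b->1: ok.
aa: 1a undefined. 1a->0: no, aabb/ab meet in 1 with "b" left. 1a->1: no, aaaaab/ab meet in 1 with "b" left. Open state 2: 1a->2.
ab: 1b undefined. 1b->0: ok.
aaa: 2a undefined. 2a->0: no, bbbaaa/baab meet in 1. 2a->1: no, aaaaab/ab meet in 0. 2a->2: no, aaaaab/baab meet in 2 with "b" left. Open state 3: 2a->3.
aab: 2b undefined. 2b->0: ok.
aaaa: 3a undefined. 3a->0: no, bbbaaa/ab meet in 0. 3a->1: no, aaaaab/ab meet in 0. 3a->2: no, aaaaab/baab meet in 3 with "b" left. 3a->3: no, aaaaab/baab meet in 3 with "b" left. Open state 4: 3a->4.
aaab: 3b undefined. 3b->0: ok.
aaaaa: 4a undefined. 4a->0: ok.
aaaab: 4b undefined. 4b->0: ok.
All examples now run through 5 states with every (state, symbol) defined. Accept strings end in {1,2,3,4}, Reject strings end in {0}; accept={1,2,3,4}.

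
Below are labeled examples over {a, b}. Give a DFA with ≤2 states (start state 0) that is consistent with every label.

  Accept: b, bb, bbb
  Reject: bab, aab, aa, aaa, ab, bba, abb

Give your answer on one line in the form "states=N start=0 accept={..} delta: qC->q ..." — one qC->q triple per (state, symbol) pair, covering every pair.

states=2 start=0 accept={0} delta: 0a->1 0b->0 1a->1 1b->1

State merging on the prefix tree: take the shortest (then alphabetical) example prefix whose next move is undefined and point that move at state 0, else 1, else 2, ...; a target is out if some Accept/Reject pair would then sit in one state with the same input left (inseparable). If every existing state is out, open a new one.
a: 0a undefined. 0a->0: no, b/aab meet in 0 with "b" left. Open state 1: 0a->1.
b: 0b undefined. 0b->0: ok.
aa: 1a undefined. 1a->0: no, b/aab meet in 0. 1a->1: ok.
ab: 1b undefined. 1b->0: no, b/bab meet in 0. 1b->1: ok.
All examples now run through 2 states with every (state, symbol) defined. Accept strings end in {0}, Reject strings end in {1}; accept={0}.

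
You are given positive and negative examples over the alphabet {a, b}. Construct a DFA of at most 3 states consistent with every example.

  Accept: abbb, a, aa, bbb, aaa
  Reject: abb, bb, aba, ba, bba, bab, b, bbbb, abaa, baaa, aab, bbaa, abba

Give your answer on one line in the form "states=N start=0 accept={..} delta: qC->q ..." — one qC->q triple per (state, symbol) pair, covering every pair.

Fold the examples into a partial DFA from state 0: repeatedly fix the first undefined (state, symbol) met by the shortest-then-alphabetical prefix, trying targets in increasing order and rejecting any under which an Accept and a Reject string meet in one state with the same remainder; add a state when all current targets are rejected. Accepting states are where Accept strings end.
a: 0a undefined. 0a->0: ok.
b: 0b undefined. 0b->0: no, abbb/abb meet in 0. Open state 1: 0b->1.
ba: 1a undefined. 1a->0: no, a/aba meet in 0. 1a->1: ok.
bb: 1b undefined. 1b->0: no, abbb/aba meet in 1. 1b->1: no, abbb/abb meet in 1. Open state 2: 1b->2.
bba: 2a undefined. 2a->0: no, a/bba meet in 0. 2a->1: ok.
bbb: 2b undefined. 2b->0: ok.
All examples now run through 3 states with every (state, symbol) defined. Accept strings end in {0}, Reject strings end in {1,2}; accept={0}.

states=3 start=0 accept={0} delta: 0a->0 0b->1 1a->1 1b->2 2a->1 2b->0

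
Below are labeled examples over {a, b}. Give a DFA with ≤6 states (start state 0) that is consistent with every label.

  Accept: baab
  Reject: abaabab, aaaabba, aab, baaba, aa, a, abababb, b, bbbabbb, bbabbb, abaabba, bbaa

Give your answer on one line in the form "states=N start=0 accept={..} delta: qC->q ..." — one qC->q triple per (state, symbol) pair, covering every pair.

states=4 start=0 accept={2} delta: 0a->0 0b->1 1a->1 1b->2 2a->3 2b->0 3a->0 3b->3

Grow the machine one transition at a time. Run the examples from 0; the earliest place one falls off (shortest prefix, ties alphabetical) gets sent to the lowest-numbered state that keeps every Accept/Reject pair distinguishable — a pair clashes when both reach the same state with identical unread suffix — and to a fresh state only if none does.
a: 0a undefined. 0a->0: ok.
b: 0b undefined. 0b->0: no, baab/abaabab meet in 0. Open state 1: 0b->1.
ba: 1a undefined. 1a->0: no, baab/abaabab meet in 1. 1a->1: ok.
bb: 1b undefined. 1b->0: no, baab/aaaabba meet in 0. 1b->1: no, baab/abaabab meet in 1. Open state 2: 1b->2.
bba: 2a undefined. 2a->0: no, baab/abababb meet in 2. 2a->1: no, baab/abaabab meet in 2. 2a->2: no, baab/aaaabba meet in 2. Open state 3: 2a->3.
bbb: 2b undefined. 2b->0: ok.
bbaa: 3a undefined. 3a->0: ok.
bbab: 3b undefined. 3b->0: no, baab/bbabbb meet in 2. 3b->1: no, baab/abababb meet in 2. 3b->2: no, baab/abaabab meet in 2. 3b->3: ok.
All examples now run through 4 states with every (state, symbol) defined. Accept strings end in {2}, Reject strings end in {0,1,3}; accept={2}.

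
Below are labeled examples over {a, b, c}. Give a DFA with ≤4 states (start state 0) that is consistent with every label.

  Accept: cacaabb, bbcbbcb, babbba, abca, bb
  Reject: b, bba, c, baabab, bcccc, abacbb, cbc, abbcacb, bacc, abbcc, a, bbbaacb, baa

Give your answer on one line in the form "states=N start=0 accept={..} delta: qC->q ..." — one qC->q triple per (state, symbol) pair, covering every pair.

Fold the examples into a partial DFA from state 0: repeatedly fix the first undefined (state, symbol) met by the shortest-then-alphabetical prefix, trying targets in increasing order and rejecting any under which an Accept and a Reject string meet in one state with the same remainder; add a state when all current targets are rejected. Accepting states are where Accept strings end.
a: 0a undefined. 0a->0: ok.
b: 0b undefined. 0b->0: no, babbba/b meet in 0. Open state 1: 0b->1.
c: 0c undefined. 0c->0: ok.
ba: 1a undefined. 1a->0: no, cacaabb/abacbb meet in 1 with "b" left. 1a->1: ok.
bb: 1b undefined. 1b->0: no, cacaabb/bba meet in 0. 1b->1: no, cacaabb/b meet in 1. Open state 2: 1b->2.
bc: 1c undefined. 1c->0: no, cacaabb/abacbb meet in 2. 1c->1: no, abca/b meet in 1. 1c->2: no, cacaabb/cbc meet in 2. Open state 3: 1c->3.
bba: 2a undefined. 2a->0: ok.
bbb: 2b undefined. 2b->0: no, babbba/b meet in 1. 2b->1: no, babbba/bba meet in 0. 2b->2: no, babbba/bba meet in 0. 2b->3: ok.
bbc: 2c undefined. 2c->0: no, bbcbbcb/b meet in 1. 2c->1: ok.
bcc: 3c undefined. 3c->0: no, bbcbbcb/b meet in 1. 3c->1: ok.
abca: 3a undefined. 3a->0: no, abca/bba meet in 0. 3a->1: no, abca/b meet in 1. 3a->2: ok.
abacb: 3b undefined. 3b->0: no, babbba/bba meet in 0. 3b->1: no, cacaabb/abacbb meet in 2. 3b->2: no, cacaabb/abbcacb meet in 2. 3b->3: ok.
All examples now run through 4 states with every (state, symbol) defined. Accept strings end in {2}, Reject strings end in {0,1,3}; accept={2}.

states=4 start=0 accept={2} delta: 0a->0 0b->1 0c->0 1a->1 1b->2 1c->3 2a->0 2b->3 2c->1 3a->2 3b->3 3c->1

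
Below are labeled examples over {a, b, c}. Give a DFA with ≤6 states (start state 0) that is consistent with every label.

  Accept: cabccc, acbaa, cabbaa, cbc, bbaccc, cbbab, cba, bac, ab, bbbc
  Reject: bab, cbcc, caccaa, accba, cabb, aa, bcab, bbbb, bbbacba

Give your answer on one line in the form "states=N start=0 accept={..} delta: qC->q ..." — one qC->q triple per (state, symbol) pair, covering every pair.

states=6 start=0 accept={1,3} delta: 0a->0 0b->1 0c->1 1a->1 1b->2 1c->3 2a->1 2b->4 2c->3 3a->1 3b->0 3c->0 4a->5 4b->0 4c->1 5a->1 5b->1 5c->2

Grow the machine one transition at a time. Run the examples from 0; the earliest place one falls off (shortest prefix, ties alphabetical) gets sent to the lowest-numbered state that keeps every Accept/Reject pair distinguishable — a pair clashes when both reach the same state with identical unread suffix — and to a fresh state only if none does.
a: 0a undefined. 0a->0: ok.
b: 0b undefined. 0b->0: no, cba/bbbacba meet in 0 with "cba" left. Open state 1: 0b->1.
c: 0c undefined. 0c->0: no, cba/accba meet in 1 with "a" left. 0c->1: ok.
ba: 1a undefined. 1a->0: no, bac/bab meet in 1. 1a->1: ok.
bb: 1b undefined. 1b->0: no, acbaa/bab meet in 0. 1b->1: no, acbaa/bab meet in 1. Open state 2: 1b->2.
bc: 1c undefined. 1c->0: no, bac/aa meet in 0. 1c->1: no, cba/accba meet in 2 with "a" left. 1c->2: no, bac/bab meet in 2. Open state 3: 1c->3.
bba: 2a undefined. 2a->0: no, acbaa/aa meet in 0. 2a->1: ok.
bbb: 2b undefined. 2b->0: no, acbaa/bbbb meet in 1. 2b->1: no, acbaa/cabb meet in 1. 2b->2: no, cbbab/bab meet in 2. 2b->3: no, cbbab/bcab meet in 3 with "ab" left. Open state 4: 2b->4.
bca: 3a undefined. 3a->0: no, acbaa/bcab meet in 1. 3a->1: ok.
cbc: 2c undefined. 2c->0: no, acbaa/cbcc meet in 1. 2c->1: no, bac/cbcc meet in 3. 2c->2: no, cabccc/bab meet in 2. 2c->3: ok.
accb: 3b undefined. 3b->0: ok.
bbba: 4a undefined. 4a->0: no, acbaa/bbbacba meet in 1. 4a->1: no, cbbab/bab meet in 2. 4a->2: no, cbbab/cabb meet in 4. 4a->3: no, cbbab/accba meet in 0. 4a->4: no, cabbaa/cabb meet in 4. Open state 5: 4a->5.
bbbb: 4b undefined. 4b->0: ok.
bbbc: 4c undefined. 4c->0: no, bbbc/accba meet in 0. 4c->1: ok.
cacc: 3c undefined. 3c->0: ok.
bbbac: 5c undefined. 5c->0: no, cabccc/bbbacba meet in 1. 5c->1: no, cabccc/bbbacba meet in 1. 5c->2: ok.
cbbab: 5b undefined. 5b->0: no, cbbab/cbcc meet in 0. 5b->1: ok.
cabbaa: 5a undefined. 5a->0: no, cabbaa/cbcc meet in 0. 5a->1: ok.
All examples now run through 6 states with every (state, symbol) defined. Accept strings end in {1,3}, Reject strings end in {0,2,4,5}; accept={1,3}.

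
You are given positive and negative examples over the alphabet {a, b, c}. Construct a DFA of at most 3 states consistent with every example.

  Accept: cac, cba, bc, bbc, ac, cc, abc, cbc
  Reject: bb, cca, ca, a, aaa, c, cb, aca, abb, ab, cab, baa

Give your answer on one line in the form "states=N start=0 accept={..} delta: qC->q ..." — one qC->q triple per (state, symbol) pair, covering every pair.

states=3 start=0 accept={0} delta: 0a->1 0b->1 0c->1 1a->1 1b->2 1c->0 2a->0 2b->1 2c->0

Fold the examples into a partial DFA from state 0: repeatedly fix the first undefined (state, symbol) met by the shortest-then-alphabetical prefix, trying targets in increasing order and rejecting any under which an Accept and a Reject string meet in one state with the same remainder; add a state when all current targets are rejected. Accepting states are where Accept strings end.
a: 0a undefined. 0a->0: no, ac/c meet in 0 with "c" left. Open state 1: 0a->1.
b: 0b undefined. 0b->0: no, bc/c meet in 0 with "c" left. 0b->1: ok.
c: 0c undefined. 0c->0: no, cc/c meet in 0. 0c->1: ok.
aa: 1a undefined. 1a->0: no, cac/a meet in 1. 1a->1: ok.
ab: 1b undefined. 1b->0: no, cba/ca meet in 1. 1b->1: no, cba/bb meet in 1. Open state 2: 1b->2.
ac: 1c undefined. 1c->0: ok.
abb: 2b undefined. 2b->0: no, cac/abb meet in 0. 2b->1: ok.
abc: 2c undefined. 2c->0: ok.
cba: 2a undefined. 2a->0: ok.
All examples now run through 3 states with every (state, symbol) defined. Accept strings end in {0}, Reject strings end in {1,2}; accept={0}.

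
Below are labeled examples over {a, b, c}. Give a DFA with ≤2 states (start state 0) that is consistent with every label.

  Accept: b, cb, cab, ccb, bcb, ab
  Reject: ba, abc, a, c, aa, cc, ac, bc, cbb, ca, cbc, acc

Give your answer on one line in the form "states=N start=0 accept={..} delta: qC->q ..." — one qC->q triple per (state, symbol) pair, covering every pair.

states=2 start=0 accept={1} delta: 0a->0 0b->1 0c->0 1a->0 1b->0 1c->0

Grow the machine one transition at a time. Run the examples from 0; the earliest place one falls off (shortest prefix, ties alphabetical) gets sent to the lowest-numbered state that keeps every Accept/Reject pair distinguishable — a pair clashes when both reach the same state with identical unread suffix — and to a fresh state only if none does.
a: 0a undefined. 0a->0: ok.
b: 0b undefined. 0b->0: no, b/ba meet in 0. Open state 1: 0b->1.
c: 0c undefined. 0c->0: ok.
ba: 1a undefined. 1a->0: ok.
bc: 1c undefined. 1c->0: ok.
cbb: 1b undefined. 1b->0: ok.
All examples now run through 2 states with every (state, symbol) defined. Accept strings end in {1}, Reject strings end in {0}; accept={1}.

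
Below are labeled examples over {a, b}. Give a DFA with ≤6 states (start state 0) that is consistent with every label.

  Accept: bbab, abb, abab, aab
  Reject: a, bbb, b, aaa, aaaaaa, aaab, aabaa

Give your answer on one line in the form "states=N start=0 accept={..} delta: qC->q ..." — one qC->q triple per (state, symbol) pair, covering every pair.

Grow the machine one transition at a time. Run the examples from 0; the earliest place one falls off (shortest prefix, ties alphabetical) gets sent to the lowest-numbered state that keeps every Accept/Reject pair distinguishable — a pair clashes when both reach the same state with identical unread suffix — and to a fresh state only if none does.
a: 0a undefined. 0a->0: no, aab/b meet in 0 with "b" left. Open state 1: 0a->1.
b: 0b undefined. 0b->0: ok.
aa: 1a undefined. 1a->0: no, bbab/aaab meet in 1 with "b" left. 1a->1: no, bbab/aaab meet in 1 with "b" left. Open state 2: 1a->2.
ab: 1b undefined. 1b->0: no, bbab/bbb meet in 0. 1b->1: no, bbab/a meet in 1. 1b->2: no, abab/aaab meet in 2 with "ab" left. Open state 3: 1b->3.
aaa: 2a undefined. 2a->0: ok.
aab: 2b undefined. 2b->0: no, aab/bbb meet in 0. 2b->1: no, aab/a meet in 1. 2b->2: ok.
aba: 3a undefined. 3a->0: no, abab/bbb meet in 0. 3a->1: ok.
abb: 3b undefined. 3b->0: no, abb/bbb meet in 0. 3b->1: no, abb/a meet in 1. 3b->2: ok.
All examples now run through 4 states with every (state, symbol) defined. Accept strings end in {2,3}, Reject strings end in {0,1}; accept={2,3}.

states=4 start=0 accept={2,3} delta: 0a->1 0b->0 1a->2 1b->3 2a->0 2b->2 3a->1 3b->2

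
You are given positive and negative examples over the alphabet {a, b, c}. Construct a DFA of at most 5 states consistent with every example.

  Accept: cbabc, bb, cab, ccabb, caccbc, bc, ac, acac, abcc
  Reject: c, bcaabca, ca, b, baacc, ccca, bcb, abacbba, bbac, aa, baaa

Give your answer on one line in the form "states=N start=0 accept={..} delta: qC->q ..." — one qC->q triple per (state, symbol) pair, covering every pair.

Fold the examples into a partial DFA from state 0: repeatedly fix the first undefined (state, symbol) met by the shortest-then-alphabetical prefix, trying targets in increasing order and rejecting any under which an Accept and a Reject string meet in one state with the same remainder; add a state when all current targets are rejected. Accepting states are where Accept strings end.
a: 0a undefined. 0a->0: no, ac/c meet in 0 with "c" left. Open state 1: 0a->1.
b: 0b undefined. 0b->0: no, bb/b meet in 0. 0b->1: ok.
c: 0c undefined. 0c->0: ok.
aa: 1a undefined. 1a->0: ok.
ab: 1b undefined. 1b->0: no, cbabc/bbac meet in 1 with "c" left. 1b->1: no, bb/ca meet in 1. Open state 2: 1b->2.
ac: 1c undefined. 1c->0: no, cbabc/c meet in 0. 1c->1: no, cbabc/ca meet in 1. 1c->2: no, ccabb/bcb meet in 2 with "b" left. Open state 3: 1c->3.
aba: 2a undefined. 2a->0: ok.
abc: 2c undefined. 2c->0: no, abcc/c meet in 0. 2c->1: ok.
aca: 3a undefined. 3a->0: no, acac/c meet in 0. 3a->1: ok.
bcb: 3b undefined. 3b->0: ok.
cacc: 3c undefined. 3c->0: ok.
ccabb: 2b undefined. 2b->0: no, ccabb/c meet in 0. 2b->1: no, ccabb/bcaabca meet in 1. 2b->2: ok.
All examples now run through 4 states with every (state, symbol) defined. Accept strings end in {2,3}, Reject strings end in {0,1}; accept={2,3}.

states=4 start=0 accept={2,3} delta: 0a->1 0b->1 0c->0 1a->0 1b->2 1c->3 2a->0 2b->2 2c->1 3a->1 3b->0 3c->0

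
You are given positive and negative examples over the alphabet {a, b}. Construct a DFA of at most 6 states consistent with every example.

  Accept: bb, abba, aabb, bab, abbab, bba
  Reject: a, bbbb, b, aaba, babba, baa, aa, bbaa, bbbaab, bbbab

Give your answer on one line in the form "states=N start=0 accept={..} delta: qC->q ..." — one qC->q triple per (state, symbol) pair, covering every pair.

states=4 start=0 accept={2,3} delta: 0a->0 0b->1 1a->1 1b->2 2a->3 2b->0 3a->0 3b->2

State merging on the prefix tree: take the shortest (then alphabetical) example prefix whose next move is undefined and point that move at state 0, else 1, else 2, ...; a target is out if some Accept/Reject pair would then sit in one state with the same input left (inseparable). If every existing state is out, open a new one.
a: 0a undefined. 0a->0: ok.
b: 0b undefined. 0b->0: no, bb/a meet in 0. Open state 1: 0b->1.
ba: 1a undefined. 1a->0: no, abba/babba meet in 1 with "ba" left. 1a->1: ok.
bb: 1b undefined. 1b->0: no, bb/a meet in 0. 1b->1: no, bb/bbbb meet in 1. Open state 2: 1b->2.
bba: 2a undefined. 2a->0: no, abba/a meet in 0. 2a->1: no, abba/b meet in 1. 2a->2: no, bb/bbaa meet in 2. Open state 3: 2a->3.
bbb: 2b undefined. 2b->0: ok.
bbaa: 3a undefined. 3a->0: ok.
abbab: 3b undefined. 3b->0: no, abbab/a meet in 0. 3b->1: no, abbab/bbbb meet in 1. 3b->2: ok.
All examples now run through 4 states with every (state, symbol) defined. Accept strings end in {2,3}, Reject strings end in {0,1}; accept={2,3}.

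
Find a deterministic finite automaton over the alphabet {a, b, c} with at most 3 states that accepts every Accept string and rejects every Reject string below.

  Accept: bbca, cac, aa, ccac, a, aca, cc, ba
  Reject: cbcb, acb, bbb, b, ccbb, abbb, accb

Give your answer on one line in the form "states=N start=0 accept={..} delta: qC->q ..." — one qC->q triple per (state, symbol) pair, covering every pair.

states=2 start=0 accept={0} delta: 0a->0 0b->1 0c->0 1a->0 1b->1 1c->0

Grow the machine one transition at a time. Run the examples from 0; the earliest place one falls off (shortest prefix, ties alphabetical) gets sent to the lowest-numbered state that keeps every Accept/Reject pair distinguishable — a pair clashes when both reach the same state with identical unread suffix — and to a fresh state only if none does.
a: 0a undefined. 0a->0: ok.
b: 0b undefined. 0b->0: no, aa/bbb meet in 0. Open state 1: 0b->1.
c: 0c undefined. 0c->0: ok.
ba: 1a undefined. 1a->0: ok.
bb: 1b undefined. 1b->0: no, bbca/ccbb meet in 0. 1b->1: ok.
bbc: 1c undefined. 1c->0: ok.
All examples now run through 2 states with every (state, symbol) defined. Accept strings end in {0}, Reject strings end in {1}; accept={0}.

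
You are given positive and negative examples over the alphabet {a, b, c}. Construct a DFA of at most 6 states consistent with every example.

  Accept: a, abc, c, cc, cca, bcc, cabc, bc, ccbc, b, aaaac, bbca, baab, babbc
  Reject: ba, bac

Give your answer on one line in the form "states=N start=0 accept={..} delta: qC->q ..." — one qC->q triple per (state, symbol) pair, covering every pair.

State merging on the prefix tree: take the shortest (then alphabetical) example prefix whose next move is undefined and point that move at state 0, else 1, else 2, ...; a target is out if some Accept/Reject pair would then sit in one state with the same input left (inseparable). If every existing state is out, open a new one.
a: 0a undefined. 0a->0: ok.
b: 0b undefined. 0b->0: no, a/ba meet in 0. Open state 1: 0b->1.
c: 0c undefined. 0c->0: ok.
ba: 1a undefined. 1a->0: no, a/ba meet in 0. 1a->1: no, abc/bac meet in 1 with "c" left. Open state 2: 1a->2.
bb: 1b undefined. 1b->0: ok.
bc: 1c undefined. 1c->0: ok.
baa: 2a undefined. 2a->0: ok.
bab: 2b undefined. 2b->0: ok.
bac: 2c undefined. 2c->0: no, a/bac meet in 0. 2c->1: no, b/bac meet in 1. 2c->2: ok.
All examples now run through 3 states with every (state, symbol) defined. Accept strings end in {0,1}, Reject strings end in {2}; accept={0,1}.

states=3 start=0 accept={0,1} delta: 0a->0 0b->1 0c->0 1a->2 1b->0 1c->0 2a->0 2b->0 2c->2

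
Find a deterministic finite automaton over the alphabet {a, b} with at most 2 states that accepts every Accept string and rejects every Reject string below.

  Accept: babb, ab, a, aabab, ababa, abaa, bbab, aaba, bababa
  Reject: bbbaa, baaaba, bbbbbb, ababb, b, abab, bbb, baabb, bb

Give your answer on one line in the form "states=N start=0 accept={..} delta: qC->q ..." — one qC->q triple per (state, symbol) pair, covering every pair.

states=2 start=0 accept={1} delta: 0a->1 0b->0 1a->0 1b->1

Fold the examples into a partial DFA from state 0: repeatedly fix the first undefined (state, symbol) met by the shortest-then-alphabetical prefix, trying targets in increasing order and rejecting any under which an Accept and a Reject string meet in one state with the same remainder; add a state when all current targets are rejected. Accepting states are where Accept strings end.
a: 0a undefined. 0a->0: no, babb/ababb meet in 0 with "babb" left. Open state 1: 0a->1.
b: 0b undefined. 0b->0: ok.
aa: 1a undefined. 1a->0: ok.
ab: 1b undefined. 1b->0: no, babb/bbbaa meet in 0. 1b->1: ok.
All examples now run through 2 states with every (state, symbol) defined. Accept strings end in {1}, Reject strings end in {0}; accept={1}.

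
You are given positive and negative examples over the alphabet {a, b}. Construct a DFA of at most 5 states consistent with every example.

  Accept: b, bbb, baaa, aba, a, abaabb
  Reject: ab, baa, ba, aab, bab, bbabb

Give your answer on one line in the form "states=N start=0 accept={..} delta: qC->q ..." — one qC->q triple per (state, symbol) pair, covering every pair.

states=5 start=0 accept={1,4} delta: 0a->1 0b->1 1a->2 1b->3 2a->0 2b->0 3a->4 3b->1 4a->1 4b->1

Grow the machine one transition at a time. Run the examples from 0; the earliest place one falls off (shortest prefix, ties alphabetical) gets sent to the lowest-numbered state that keeps every Accept/Reject pair distinguishable — a pair clashes when both reach the same state with identical unread suffix — and to a fresh state only if none does.
a: 0a undefined. 0a->0: no, b/ab meet in 0 with "b" left. Open state 1: 0a->1.
b: 0b undefined. 0b->0: no, a/ba meet in 1. 0b->1: ok.
aa: 1a undefined. 1a->0: no, b/baa meet in 1. 1a->1: no, b/baa meet in 1. Open state 2: 1a->2.
ab: 1b undefined. 1b->0: no, b/bbabb meet in 1. 1b->1: no, b/ab meet in 1. 1b->2: no, bbb/aab meet in 2 with "b" left. Open state 3: 1b->3.
aab: 2b undefined. 2b->0: ok.
aba: 3a undefined. 3a->0: no, aba/aab meet in 0. 3a->1: no, bbb/bbabb meet in 3 with "b" left. 3a->2: no, b/bbabb meet in 1. 3a->3: no, aba/ab meet in 3. Open state 4: 3a->4.
baa: 2a undefined. 2a->0: ok.
bbb: 3b undefined. 3b->0: no, bbb/baa meet in 0. 3b->1: ok.
abaa: 4a undefined. 4a->0: no, abaabb/ab meet in 3. 4a->1: ok.
bbab: 4b undefined. 4b->0: no, b/bbabb meet in 1. 4b->1: ok.
All examples now run through 5 states with every (state, symbol) defined. Accept strings end in {1,4}, Reject strings end in {0,2,3}; accept={1,4}.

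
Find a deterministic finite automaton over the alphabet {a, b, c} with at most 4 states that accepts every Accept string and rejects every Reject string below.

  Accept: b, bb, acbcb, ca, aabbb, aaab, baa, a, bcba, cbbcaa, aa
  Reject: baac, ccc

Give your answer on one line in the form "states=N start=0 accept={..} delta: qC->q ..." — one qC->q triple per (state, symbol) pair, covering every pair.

State merging on the prefix tree: take the shortest (then alphabetical) example prefix whose next move is undefined and point that move at state 0, else 1, else 2, ...; a target is out if some Accept/Reject pair would then sit in one state with the same input left (inseparable). If every existing state is out, open a new one.
a: 0a undefined. 0a->0: ok.
b: 0b undefined. 0b->0: ok.
c: 0c undefined. 0c->0: no, b/baac meet in 0. Open state 1: 0c->1.
ca: 1a undefined. 1a->0: ok.
cb: 1b undefined. 1b->0: ok.
cc: 1c undefined. 1c->0: ok.
All examples now run through 2 states with every (state, symbol) defined. Accept strings end in {0}, Reject strings end in {1}; accept={0}.

states=2 start=0 accept={0} delta: 0a->0 0b->0 0c->1 1a->0 1b->0 1c->0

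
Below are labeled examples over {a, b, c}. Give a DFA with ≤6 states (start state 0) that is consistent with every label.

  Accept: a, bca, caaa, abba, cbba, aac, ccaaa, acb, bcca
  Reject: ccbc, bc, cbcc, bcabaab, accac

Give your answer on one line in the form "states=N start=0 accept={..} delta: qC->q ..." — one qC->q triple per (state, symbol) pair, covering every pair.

states=4 start=0 accept={0,1,3} delta: 0a->0 0b->1 0c->1 1a->0 1b->0 1c->2 2a->3 2b->1 2c->0 3a->3 3b->2 3c->2

Grow the machine one transition at a time. Run the examples from 0; the earliest place one falls off (shortest prefix, ties alphabetical) gets sent to the lowest-numbered state that keeps every Accept/Reject pair distinguishable — a pair clashes when both reach the same state with identical unread suffix — and to a fresh state only if none does.
a: 0a undefined. 0a->0: ok.
b: 0b undefined. 0b->0: no, aac/bc meet in 0 with "c" left. Open state 1: 0b->1.
c: 0c undefined. 0c->0: no, a/accac meet in 0. 0c->1: ok.
bc: 1c undefined. 1c->0: no, a/ccbc meet in 0. 1c->1: no, aac/bc meet in 1. Open state 2: 1c->2.
ca: 1a undefined. 1a->0: ok.
cb: 1b undefined. 1b->0: ok.
bca: 2a undefined. 2a->0: no, aac/bcabaab meet in 1. 2a->1: no, bca/bcabaab meet in 1. 2a->2: no, bca/bc meet in 2. Open state 3: 2a->3.
bcc: 2c undefined. 2c->0: ok.
ccb: 2b undefined. 2b->0: no, aac/ccbc meet in 1. 2b->1: ok.
bcab: 3b undefined. 3b->0: no, aac/bcabaab meet in 1. 3b->1: no, aac/bcabaab meet in 1. 3b->2: ok.
ccaa: 3a undefined. 3a->0: no, aac/bcabaab meet in 1. 3a->1: no, a/bcabaab meet in 0. 3a->2: no, aac/bcabaab meet in 1. 3a->3: ok.
accac: 3c undefined. 3c->0: no, a/accac meet in 0. 3c->1: no, aac/accac meet in 1. 3c->2: ok.
All examples now run through 4 states with every (state, symbol) defined. Accept strings end in {0,1,3}, Reject strings end in {2}; accept={0,1,3}.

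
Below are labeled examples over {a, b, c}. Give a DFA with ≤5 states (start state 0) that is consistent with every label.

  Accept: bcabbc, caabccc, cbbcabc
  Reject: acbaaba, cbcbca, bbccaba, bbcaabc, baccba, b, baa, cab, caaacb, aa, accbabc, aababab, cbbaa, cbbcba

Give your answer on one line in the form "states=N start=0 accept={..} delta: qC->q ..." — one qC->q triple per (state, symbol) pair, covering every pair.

Fold the examples into a partial DFA from state 0: repeatedly fix the first undefined (state, symbol) met by the shortest-then-alphabetical prefix, trying targets in increasing order and rejecting any under which an Accept and a Reject string meet in one state with the same remainder; add a state when all current targets are rejected. Accepting states are where Accept strings end.
a: 0a undefined. 0a->0: ok.
b: 0b undefined. 0b->0: ok.
c: 0c undefined. 0c->0: no, bcabbc/acbaaba meet in 0. Open state 1: 0c->1.
ca: 1a undefined. 1a->0: no, bcabbc/bbcaabc meet in 1. 1a->1: ok.
cb: 1b undefined. 1b->0: no, bcabbc/cbcbca meet in 1. 1b->1: no, bcabbc/bbcaabc meet in 1 with "c" left. Open state 2: 1b->2.
acc: 1c undefined. 1c->0: ok.
cbb: 2b undefined. 2b->0: no, bcabbc/accbabc meet in 1. 2b->1: no, bcabbc/bbccaba meet in 0. 2b->2: no, bcabbc/bbcaabc meet in 2 with "c" left. Open state 3: 2b->3.
cbc: 2c undefined. 2c->0: no, caabccc/bbccaba meet in 0. 2c->1: no, caabccc/cbcbca meet in 1. 2c->2: no, caabccc/bbcaabc meet in 2. 2c->3: ok.
acba: 2a undefined. 2a->0: ok.
cbba: 3a undefined. 3a->0: ok.
cbbc: 3c undefined. 3c->0: no, bcabbc/acbaaba meet in 0. 3c->1: no, bcabbc/accbabc meet in 1. 3c->2: no, bcabbc/cab meet in 2. 3c->3: no, bcabbc/bbcaabc meet in 3. Open state 4: 3c->4.
cbcb: 3b undefined. 3b->0: ok.
cbbca: 4a undefined. 4a->0: no, cbbcabc/cbcbca meet in 1. 4a->1: no, cbbcabc/bbcaabc meet in 3. 4a->2: ok.
cbbcb: 4b undefined. 4b->0: ok.
caabccc: 4c undefined. 4c->0: no, caabccc/acbaaba meet in 0. 4c->1: no, caabccc/cbcbca meet in 1. 4c->2: no, caabccc/cab meet in 2. 4c->3: no, caabccc/bbcaabc meet in 3. 4c->4: ok.
All examples now run through 5 states with every (state, symbol) defined. Accept strings end in {4}, Reject strings end in {0,1,2,3}; accept={4}.

states=5 start=0 accept={4} delta: 0a->0 0b->0 0c->1 1a->1 1b->2 1c->0 2a->0 2b->3 2c->3 3a->0 3b->0 3c->4 4a->2 4b->0 4c->4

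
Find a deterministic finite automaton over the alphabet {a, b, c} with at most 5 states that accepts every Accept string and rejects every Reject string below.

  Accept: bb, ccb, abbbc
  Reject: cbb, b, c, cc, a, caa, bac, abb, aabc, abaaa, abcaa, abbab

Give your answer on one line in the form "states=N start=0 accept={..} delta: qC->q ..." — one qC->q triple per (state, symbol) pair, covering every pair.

Grow the machine one transition at a time. Run the examples from 0; the earliest place one falls off (shortest prefix, ties alphabetical) gets sent to the lowest-numbered state that keeps every Accept/Reject pair distinguishable — a pair clashes when both reach the same state with identical unread suffix — and to a fresh state only if none does.
a: 0a undefined. 0a->0: no, bb/abb meet in 0 with "bb" left. Open state 1: 0a->1.
b: 0b undefined. 0b->0: no, bb/b meet in 0. 0b->1: ok.
c: 0c undefined. 0c->0: no, bb/cbb meet in 1 with "b" left. 0c->1: ok.
aa: 1a undefined. 1a->0: ok.
ab: 1b undefined. 1b->0: no, abbbc/cbb meet in 1. 1b->1: no, bb/cbb meet in 1. Open state 2: 1b->2.
cc: 1c undefined. 1c->0: no, ccb/b meet in 1. 1c->1: ok.
aba: 2a undefined. 2a->0: ok.
abb: 2b undefined. 2b->0: no, bb/abbab meet in 2. 2b->1: ok.
abc: 2c undefined. 2c->0: no, abbbc/abaaa meet in 0. 2c->1: no, abbbc/cbb meet in 1. 2c->2: ok.
All examples now run through 3 states with every (state, symbol) defined. Accept strings end in {2}, Reject strings end in {0,1}; accept={2}.

states=3 start=0 accept={2} delta: 0a->1 0b->1 0c->1 1a->0 1b->2 1c->1 2a->0 2b->1 2c->2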